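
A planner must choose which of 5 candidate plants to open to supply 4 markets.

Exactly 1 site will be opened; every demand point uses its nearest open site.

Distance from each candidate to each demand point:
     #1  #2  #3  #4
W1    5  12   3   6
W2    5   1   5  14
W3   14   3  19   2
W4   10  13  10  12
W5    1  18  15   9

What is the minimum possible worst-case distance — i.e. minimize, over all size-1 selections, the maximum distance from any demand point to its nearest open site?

12

Open {W1}.
  Farthest demand point is #2 at distance 12 (to W1); all others are ≤ 12.
With {W4} the worst case is 13.
With {W2} the worst case is 14.
No size-1 selection achieves below 12.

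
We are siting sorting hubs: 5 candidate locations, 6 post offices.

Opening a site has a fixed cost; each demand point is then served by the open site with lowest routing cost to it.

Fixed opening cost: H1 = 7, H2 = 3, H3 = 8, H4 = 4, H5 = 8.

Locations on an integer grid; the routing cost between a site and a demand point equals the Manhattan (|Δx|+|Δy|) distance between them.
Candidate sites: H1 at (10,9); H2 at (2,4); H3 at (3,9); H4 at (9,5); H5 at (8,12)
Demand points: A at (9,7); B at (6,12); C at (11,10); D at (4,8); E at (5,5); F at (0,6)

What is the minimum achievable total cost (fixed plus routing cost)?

Open {H1, H2}: assign each demand point to its cheapest open site.
  A→H1 3, B→H1 7, C→H1 2, D→H2 6, E→H2 4, F→H2 4
  routing cost 26, fixed 10 → total 36.
Compare {H2, H5}: routing cost 27 + fixed 11 = 38.
Compare {H2, H4, H5}: routing cost 23 + fixed 15 = 38.
Compare {H3, H4}: routing cost 27 + fixed 12 = 39.
All other subsets cost ≥ 38. Minimum total cost: 36.

36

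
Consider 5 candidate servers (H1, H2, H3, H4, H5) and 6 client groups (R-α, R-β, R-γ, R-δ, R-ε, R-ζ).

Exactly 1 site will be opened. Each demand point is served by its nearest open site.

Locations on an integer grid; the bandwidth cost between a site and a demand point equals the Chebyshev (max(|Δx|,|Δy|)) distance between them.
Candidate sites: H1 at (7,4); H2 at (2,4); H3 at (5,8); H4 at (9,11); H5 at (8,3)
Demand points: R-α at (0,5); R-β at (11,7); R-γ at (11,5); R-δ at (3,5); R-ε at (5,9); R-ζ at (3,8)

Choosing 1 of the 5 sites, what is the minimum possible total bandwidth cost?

23

Open {H3}.
  R-α→H3 5, R-β→H3 6, R-γ→H3 6, R-δ→H3 3, R-ε→H3 1, R-ζ→H3 2  ⇒ total 23.
Compare {H1}: total 28.
Compare {H2}: total 30.
No size-1 selection does better; minimum is 23.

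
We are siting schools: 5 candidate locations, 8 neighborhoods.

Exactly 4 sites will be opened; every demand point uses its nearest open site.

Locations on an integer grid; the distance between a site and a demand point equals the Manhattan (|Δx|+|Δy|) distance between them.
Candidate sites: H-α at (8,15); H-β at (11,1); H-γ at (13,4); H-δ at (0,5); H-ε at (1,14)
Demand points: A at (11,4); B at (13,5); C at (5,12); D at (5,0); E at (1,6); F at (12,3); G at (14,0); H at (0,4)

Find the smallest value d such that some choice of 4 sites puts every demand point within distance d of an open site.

Open {H-α, H-β, H-γ, H-δ}.
  Farthest demand point is D at distance 7 (to H-β); all others are ≤ 7.
With {H-α, H-β, H-δ, H-ε} the worst case is 7.
With {H-β, H-γ, H-δ, H-ε} the worst case is 7.
No size-4 selection achieves below 7.

7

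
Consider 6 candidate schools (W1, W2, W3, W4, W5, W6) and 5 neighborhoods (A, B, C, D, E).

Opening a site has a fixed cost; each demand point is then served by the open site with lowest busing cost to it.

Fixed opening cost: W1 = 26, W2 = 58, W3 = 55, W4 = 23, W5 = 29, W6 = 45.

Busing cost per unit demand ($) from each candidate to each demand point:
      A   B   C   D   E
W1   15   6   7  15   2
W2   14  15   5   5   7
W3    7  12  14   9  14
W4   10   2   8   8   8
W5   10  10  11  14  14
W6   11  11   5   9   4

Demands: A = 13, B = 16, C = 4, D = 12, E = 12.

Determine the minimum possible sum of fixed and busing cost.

Open {W1, W4}: assign each demand point to its cheapest open site.
  A→W4 13×10=130, B→W4 16×2=32, C→W1 4×7=28, D→W4 12×8=96, E→W1 12×2=24
  busing cost 310, fixed 49 → total 359.
Compare {W1, W2, W4}: busing cost 266 + fixed 107 = 373.
Compare {W1, W3, W4}: busing cost 271 + fixed 104 = 375.
Compare {W1, W4, W5}: busing cost 310 + fixed 78 = 388.
All other subsets cost ≥ 373. Minimum total cost: 359.

359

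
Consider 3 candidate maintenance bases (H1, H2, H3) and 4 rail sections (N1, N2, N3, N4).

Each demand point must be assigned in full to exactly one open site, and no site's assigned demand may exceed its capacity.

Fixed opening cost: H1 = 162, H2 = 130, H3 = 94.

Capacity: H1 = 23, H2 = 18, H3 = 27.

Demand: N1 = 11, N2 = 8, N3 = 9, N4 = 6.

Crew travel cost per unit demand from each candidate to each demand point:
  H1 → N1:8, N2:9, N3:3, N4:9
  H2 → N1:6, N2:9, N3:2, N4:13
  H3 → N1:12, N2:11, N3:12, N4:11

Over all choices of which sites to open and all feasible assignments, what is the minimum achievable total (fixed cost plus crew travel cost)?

Open {H1, H2}; cheapest assignment that respects the capacities:
  H1 (cap 23, load 23): N2, N3, N4 — cost 8×9 + 9×3 + 6×9 = 153
  H2 (cap 18, load 11): N1 — cost 11×6 = 66
  Shipping 219, fixed 292 → total 511.
  Any other capacity-feasible assignment to {H1, H2} ships for at least 219.
Compare {H2, H3}: its best feasible assignment gives total 512.
Compare {H1, H3}: its best feasible assignment gives total 525.
Every other set of open sites that can feasibly serve all demand totals ≥ 512 even under its best assignment. Minimum: 511.

511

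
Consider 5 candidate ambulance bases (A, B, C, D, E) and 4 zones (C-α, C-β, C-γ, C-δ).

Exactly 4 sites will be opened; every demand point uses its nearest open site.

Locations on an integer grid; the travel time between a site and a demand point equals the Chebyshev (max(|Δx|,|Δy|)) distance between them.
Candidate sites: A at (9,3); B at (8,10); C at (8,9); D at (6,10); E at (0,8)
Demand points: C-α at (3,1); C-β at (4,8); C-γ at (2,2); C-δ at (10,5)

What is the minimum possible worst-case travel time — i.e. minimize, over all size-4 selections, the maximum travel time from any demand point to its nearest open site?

Open {A, B, C, E}.
  Farthest demand point is C-α at travel time 6 (to A); all others are ≤ 6.
With {A, B, D, E} the worst case is 6.
With {A, C, D, E} the worst case is 6.
No size-4 selection achieves below 6.

6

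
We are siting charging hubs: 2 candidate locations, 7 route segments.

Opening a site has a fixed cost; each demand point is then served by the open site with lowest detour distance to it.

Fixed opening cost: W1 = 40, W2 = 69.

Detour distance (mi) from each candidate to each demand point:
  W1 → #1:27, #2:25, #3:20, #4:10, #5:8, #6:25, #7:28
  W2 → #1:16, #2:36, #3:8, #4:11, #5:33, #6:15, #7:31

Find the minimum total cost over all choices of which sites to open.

183

Open {W1}: assign each demand point to its cheapest open site.
  #1→W1 27, #2→W1 25, #3→W1 20, #4→W1 10, #5→W1 8, #6→W1 25, #7→W1 28
  detour distance 143, fixed 40 → total 183.
Compare {W2}: detour distance 150 + fixed 69 = 219.
Compare {W1, W2}: detour distance 110 + fixed 109 = 219.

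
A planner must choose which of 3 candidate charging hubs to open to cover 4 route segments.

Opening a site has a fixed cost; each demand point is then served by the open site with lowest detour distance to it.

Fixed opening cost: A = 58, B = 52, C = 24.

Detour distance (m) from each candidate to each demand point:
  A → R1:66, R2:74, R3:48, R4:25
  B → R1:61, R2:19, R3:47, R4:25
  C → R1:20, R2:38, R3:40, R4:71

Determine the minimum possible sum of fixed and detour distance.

180

Open {B, C}: assign each demand point to its cheapest open site.
  R1→C 20, R2→B 19, R3→C 40, R4→B 25
  detour distance 104, fixed 76 → total 180.
Compare {C}: detour distance 169 + fixed 24 = 193.
Compare {B}: detour distance 152 + fixed 52 = 204.
Compare {A, C}: detour distance 123 + fixed 82 = 205.
All other subsets cost ≥ 193. Minimum total cost: 180.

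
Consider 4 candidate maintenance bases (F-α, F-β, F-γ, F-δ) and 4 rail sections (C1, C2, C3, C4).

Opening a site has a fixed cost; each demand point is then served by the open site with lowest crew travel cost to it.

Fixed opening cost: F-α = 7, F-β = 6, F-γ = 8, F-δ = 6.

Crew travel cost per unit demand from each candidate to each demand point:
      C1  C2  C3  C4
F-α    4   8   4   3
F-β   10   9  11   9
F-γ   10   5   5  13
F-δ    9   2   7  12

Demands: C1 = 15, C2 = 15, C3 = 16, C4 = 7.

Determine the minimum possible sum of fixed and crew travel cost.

Open {F-α, F-δ}: assign each demand point to its cheapest open site.
  C1→F-α 15×4=60, C2→F-δ 15×2=30, C3→F-α 16×4=64, C4→F-α 7×3=21
  crew travel cost 175, fixed 13 → total 188.
Compare {F-α, F-β, F-δ}: crew travel cost 175 + fixed 19 = 194.
Compare {F-α, F-γ, F-δ}: crew travel cost 175 + fixed 21 = 196.
Compare {F-α, F-β, F-γ, F-δ}: crew travel cost 175 + fixed 27 = 202.
All other subsets cost ≥ 194. Minimum total cost: 188.

188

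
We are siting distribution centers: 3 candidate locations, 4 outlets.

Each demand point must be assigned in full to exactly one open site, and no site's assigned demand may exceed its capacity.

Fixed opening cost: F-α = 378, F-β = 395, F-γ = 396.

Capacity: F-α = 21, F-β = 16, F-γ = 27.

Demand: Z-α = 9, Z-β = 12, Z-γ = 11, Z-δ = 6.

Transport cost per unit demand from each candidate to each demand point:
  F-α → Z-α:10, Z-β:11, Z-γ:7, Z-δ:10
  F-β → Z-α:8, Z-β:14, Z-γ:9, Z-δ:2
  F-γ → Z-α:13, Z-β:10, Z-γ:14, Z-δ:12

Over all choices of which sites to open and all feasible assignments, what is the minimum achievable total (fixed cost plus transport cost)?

Open {F-α, F-γ}; cheapest assignment that respects the capacities:
  F-α (cap 21, load 20): Z-α, Z-γ — cost 9×10 + 11×7 = 167
  F-γ (cap 27, load 18): Z-β, Z-δ — cost 12×10 + 6×12 = 192
  Shipping 359, fixed 774 → total 1133.
  Any other capacity-feasible assignment to {F-α, F-γ} ships for at least 359.
Compare {F-β, F-γ}: its best feasible assignment gives total 1149.
Compare {F-α, F-β, F-γ}: its best feasible assignment gives total 1450.
Every other set of open sites that can feasibly serve all demand totals ≥ 1149 even under its best assignment. Minimum: 1133.

1133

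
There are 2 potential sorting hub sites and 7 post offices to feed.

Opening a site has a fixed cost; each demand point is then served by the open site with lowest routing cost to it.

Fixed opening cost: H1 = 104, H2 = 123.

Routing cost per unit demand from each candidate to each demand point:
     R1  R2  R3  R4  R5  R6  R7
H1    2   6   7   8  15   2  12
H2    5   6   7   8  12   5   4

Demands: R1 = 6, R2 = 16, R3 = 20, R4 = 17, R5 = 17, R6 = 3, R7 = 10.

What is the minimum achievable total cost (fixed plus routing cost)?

Open {H2}: assign each demand point to its cheapest open site.
  R1→H2 6×5=30, R2→H2 16×6=96, R3→H2 20×7=140, R4→H2 17×8=136, R5→H2 17×12=204, R6→H2 3×5=15, R7→H2 10×4=40
  routing cost 661, fixed 123 → total 784.
Compare {H1, H2}: routing cost 634 + fixed 227 = 861.
Compare {H1}: routing cost 765 + fixed 104 = 869.

784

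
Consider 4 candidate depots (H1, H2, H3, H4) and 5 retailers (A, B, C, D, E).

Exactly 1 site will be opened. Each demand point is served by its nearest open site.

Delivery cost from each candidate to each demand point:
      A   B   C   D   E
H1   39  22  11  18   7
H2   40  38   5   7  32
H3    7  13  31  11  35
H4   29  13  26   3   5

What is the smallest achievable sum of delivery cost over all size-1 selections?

76

Open {H4}.
  A→H4 29, B→H4 13, C→H4 26, D→H4 3, E→H4 5  ⇒ total 76.
Compare {H1}: total 97.
Compare {H3}: total 97.
No size-1 selection does better; minimum is 76.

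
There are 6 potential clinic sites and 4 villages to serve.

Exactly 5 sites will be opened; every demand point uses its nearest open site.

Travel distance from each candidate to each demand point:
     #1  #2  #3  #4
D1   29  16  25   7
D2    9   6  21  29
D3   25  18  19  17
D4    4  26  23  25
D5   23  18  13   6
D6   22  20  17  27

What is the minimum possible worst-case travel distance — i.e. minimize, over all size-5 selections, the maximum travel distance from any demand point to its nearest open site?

Open {D1, D2, D3, D4, D5}.
  Farthest demand point is #3 at travel distance 13 (to D5); all others are ≤ 13.
With {D1, D2, D3, D5, D6} the worst case is 13.
With {D1, D2, D4, D5, D6} the worst case is 13.
No size-5 selection achieves below 13.

13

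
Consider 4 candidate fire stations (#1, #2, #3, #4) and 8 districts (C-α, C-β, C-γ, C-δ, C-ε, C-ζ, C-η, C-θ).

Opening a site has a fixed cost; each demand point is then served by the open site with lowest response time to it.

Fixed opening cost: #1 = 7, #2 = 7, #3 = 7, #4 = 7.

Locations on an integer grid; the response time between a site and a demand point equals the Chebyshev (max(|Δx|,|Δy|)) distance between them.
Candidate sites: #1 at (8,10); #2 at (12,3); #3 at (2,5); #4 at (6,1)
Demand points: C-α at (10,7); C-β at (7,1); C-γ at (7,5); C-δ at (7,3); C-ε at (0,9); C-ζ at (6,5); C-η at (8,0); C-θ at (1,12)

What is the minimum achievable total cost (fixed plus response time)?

Open {#3, #4}: assign each demand point to its cheapest open site.
  C-α→#4 6, C-β→#4 1, C-γ→#4 4, C-δ→#4 2, C-ε→#3 4, C-ζ→#3 4, C-η→#4 2, C-θ→#3 7
  response time 30, fixed 14 → total 44.
Compare {#4}: response time 38 + fixed 7 = 45.
Compare {#1, #4}: response time 31 + fixed 14 = 45.
Compare {#1, #3, #4}: response time 27 + fixed 21 = 48.
All other subsets cost ≥ 45. Minimum total cost: 44.

44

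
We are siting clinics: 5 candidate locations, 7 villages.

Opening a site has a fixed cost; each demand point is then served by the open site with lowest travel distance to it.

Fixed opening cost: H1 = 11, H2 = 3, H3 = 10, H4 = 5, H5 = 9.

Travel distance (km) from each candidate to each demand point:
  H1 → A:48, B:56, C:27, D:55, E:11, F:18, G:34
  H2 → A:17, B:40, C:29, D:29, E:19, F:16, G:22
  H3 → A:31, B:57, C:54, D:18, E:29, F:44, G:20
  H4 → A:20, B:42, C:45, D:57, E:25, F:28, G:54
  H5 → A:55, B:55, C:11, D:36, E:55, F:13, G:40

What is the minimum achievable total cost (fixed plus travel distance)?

Open {H2, H3, H5}: assign each demand point to its cheapest open site.
  A→H2 17, B→H2 40, C→H5 11, D→H3 18, E→H2 19, F→H5 13, G→H3 20
  travel distance 138, fixed 22 → total 160.
Compare {H2, H5}: travel distance 151 + fixed 12 = 163.
Compare {H1, H2, H3, H5}: travel distance 130 + fixed 33 = 163.
Compare {H2, H3, H4, H5}: travel distance 138 + fixed 27 = 165.
All other subsets cost ≥ 163. Minimum total cost: 160.

160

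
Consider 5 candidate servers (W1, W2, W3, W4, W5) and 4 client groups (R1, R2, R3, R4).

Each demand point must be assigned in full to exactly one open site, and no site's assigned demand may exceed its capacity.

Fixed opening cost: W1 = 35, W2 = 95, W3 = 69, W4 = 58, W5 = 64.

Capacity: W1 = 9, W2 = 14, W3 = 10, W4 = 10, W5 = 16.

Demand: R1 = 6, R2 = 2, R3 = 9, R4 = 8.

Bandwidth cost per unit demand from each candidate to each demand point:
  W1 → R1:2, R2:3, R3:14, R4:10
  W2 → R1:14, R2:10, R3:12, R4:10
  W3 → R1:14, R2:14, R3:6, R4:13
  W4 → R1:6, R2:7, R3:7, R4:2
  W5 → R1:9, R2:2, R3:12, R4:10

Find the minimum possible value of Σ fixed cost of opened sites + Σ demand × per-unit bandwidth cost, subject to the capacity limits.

Open {W1, W3, W4}; cheapest assignment that respects the capacities:
  W1 (cap 9, load 8): R1, R2 — cost 6×2 + 2×3 = 18
  W3 (cap 10, load 9): R3 — cost 9×6 = 54
  W4 (cap 10, load 8): R4 — cost 8×2 = 16
  Shipping 88, fixed 162 → total 250.
  Any other capacity-feasible assignment to {W1, W3, W4} ships for at least 88.
Compare {W1, W4, W5}: its best feasible assignment gives total 297.
Compare {W1, W3, W4, W5}: its best feasible assignment gives total 312.
Every other set of open sites that can feasibly serve all demand totals ≥ 297 even under its best assignment. Minimum: 250.

250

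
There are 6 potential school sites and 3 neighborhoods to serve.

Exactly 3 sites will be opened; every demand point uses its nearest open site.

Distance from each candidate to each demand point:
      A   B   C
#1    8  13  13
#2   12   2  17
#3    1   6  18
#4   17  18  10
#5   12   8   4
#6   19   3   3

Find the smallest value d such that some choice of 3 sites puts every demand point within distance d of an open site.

Open {#1, #3, #6}.
  Farthest demand point is B at distance 3 (to #6); all others are ≤ 3.
With {#2, #3, #6} the worst case is 3.
With {#3, #4, #6} the worst case is 3.
No size-3 selection achieves below 3.

3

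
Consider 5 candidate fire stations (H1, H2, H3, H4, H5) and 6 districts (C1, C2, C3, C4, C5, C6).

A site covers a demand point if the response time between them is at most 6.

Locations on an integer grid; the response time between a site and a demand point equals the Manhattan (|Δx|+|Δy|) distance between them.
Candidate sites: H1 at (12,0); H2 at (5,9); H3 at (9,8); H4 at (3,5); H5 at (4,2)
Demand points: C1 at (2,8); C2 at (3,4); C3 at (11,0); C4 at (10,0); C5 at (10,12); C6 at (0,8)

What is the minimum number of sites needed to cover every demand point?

3

Coverage sets (demand points within 6 of each site):
  H1: {C3, C4}
  H2: {C1, C6}
  H3: {C5}
  H4: {C1, C2, C6}
  H5: {C2}
No 2 sites suffice: every size-2 union leaves at least one demand point uncovered.
But {H1, H3, H4} covers everything, so the minimum is 3.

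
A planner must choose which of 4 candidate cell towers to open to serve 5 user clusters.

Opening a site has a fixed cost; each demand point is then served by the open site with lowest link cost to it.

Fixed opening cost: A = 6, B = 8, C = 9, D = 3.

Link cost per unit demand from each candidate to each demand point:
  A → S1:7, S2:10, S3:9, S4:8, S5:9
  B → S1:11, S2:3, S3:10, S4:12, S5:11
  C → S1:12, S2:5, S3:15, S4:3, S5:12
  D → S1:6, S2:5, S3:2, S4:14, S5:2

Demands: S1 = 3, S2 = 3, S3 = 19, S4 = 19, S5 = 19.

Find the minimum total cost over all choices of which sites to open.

178

Open {C, D}: assign each demand point to its cheapest open site.
  S1→D 3×6=18, S2→C 3×5=15, S3→D 19×2=38, S4→C 19×3=57, S5→D 19×2=38
  link cost 166, fixed 12 → total 178.
Compare {B, C, D}: link cost 160 + fixed 20 = 180.
Compare {A, C, D}: link cost 166 + fixed 18 = 184.
Compare {A, B, C, D}: link cost 160 + fixed 26 = 186.
All other subsets cost ≥ 180. Minimum total cost: 178.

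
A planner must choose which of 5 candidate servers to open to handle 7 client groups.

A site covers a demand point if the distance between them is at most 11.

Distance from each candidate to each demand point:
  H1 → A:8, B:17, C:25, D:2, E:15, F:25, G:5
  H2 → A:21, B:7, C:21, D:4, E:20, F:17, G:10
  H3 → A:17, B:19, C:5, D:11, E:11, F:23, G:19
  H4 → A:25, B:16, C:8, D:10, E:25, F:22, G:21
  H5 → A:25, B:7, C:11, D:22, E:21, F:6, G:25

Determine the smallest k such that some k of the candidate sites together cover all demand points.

Coverage sets (demand points within 11 of each site):
  H1: {A, D, G}
  H2: {B, D, G}
  H3: {C, D, E}
  H4: {C, D}
  H5: {B, C, F}
No 2 sites suffice: every size-2 union leaves at least one demand point uncovered.
But {H1, H3, H5} covers everything, so the minimum is 3.

3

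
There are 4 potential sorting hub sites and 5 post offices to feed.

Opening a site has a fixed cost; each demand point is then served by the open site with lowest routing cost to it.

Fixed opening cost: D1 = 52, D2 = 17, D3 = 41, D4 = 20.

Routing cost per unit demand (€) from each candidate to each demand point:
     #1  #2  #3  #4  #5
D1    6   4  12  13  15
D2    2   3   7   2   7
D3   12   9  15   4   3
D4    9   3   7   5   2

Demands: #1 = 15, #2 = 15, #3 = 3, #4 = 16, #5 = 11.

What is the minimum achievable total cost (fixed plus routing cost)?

Open {D2, D4}: assign each demand point to its cheapest open site.
  #1→D2 15×2=30, #2→D2 15×3=45, #3→D2 3×7=21, #4→D2 16×2=32, #5→D4 11×2=22
  routing cost 150, fixed 37 → total 187.
Compare {D2, D3}: routing cost 161 + fixed 58 = 219.
Compare {D2}: routing cost 205 + fixed 17 = 222.
Compare {D2, D3, D4}: routing cost 150 + fixed 78 = 228.
All other subsets cost ≥ 219. Minimum total cost: 187.

187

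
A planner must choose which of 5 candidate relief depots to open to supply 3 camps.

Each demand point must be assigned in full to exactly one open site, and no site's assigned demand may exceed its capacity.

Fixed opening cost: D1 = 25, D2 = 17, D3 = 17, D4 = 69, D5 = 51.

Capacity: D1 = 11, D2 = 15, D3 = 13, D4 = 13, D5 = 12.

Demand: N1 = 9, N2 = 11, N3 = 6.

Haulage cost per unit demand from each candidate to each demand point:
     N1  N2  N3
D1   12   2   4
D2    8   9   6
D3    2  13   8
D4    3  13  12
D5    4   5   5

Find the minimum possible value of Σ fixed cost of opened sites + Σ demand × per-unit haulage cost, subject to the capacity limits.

Open {D1, D2, D3}; cheapest assignment that respects the capacities:
  D1 (cap 11, load 11): N2 — cost 11×2 = 22
  D2 (cap 15, load 6): N3 — cost 6×6 = 36
  D3 (cap 13, load 9): N1 — cost 9×2 = 18
  Shipping 76, fixed 59 → total 135.
  Any other capacity-feasible assignment to {D1, D2, D3} ships for at least 76.
Compare {D1, D3, D5}: its best feasible assignment gives total 163.
Compare {D1, D2}: its best feasible assignment gives total 172.
Every other set of open sites that can feasibly serve all demand totals ≥ 163 even under its best assignment. Minimum: 135.

135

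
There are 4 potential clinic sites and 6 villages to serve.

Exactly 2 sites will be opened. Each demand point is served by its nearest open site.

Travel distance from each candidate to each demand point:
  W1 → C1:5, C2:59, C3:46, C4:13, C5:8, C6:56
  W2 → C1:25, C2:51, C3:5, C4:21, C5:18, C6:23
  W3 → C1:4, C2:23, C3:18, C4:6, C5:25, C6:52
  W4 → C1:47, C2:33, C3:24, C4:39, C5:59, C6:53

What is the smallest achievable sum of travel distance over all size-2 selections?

Open {W2, W3}.
  C1→W3 4, C2→W3 23, C3→W2 5, C4→W3 6, C5→W2 18, C6→W2 23  ⇒ total 79.
Compare {W1, W2}: total 105.
Compare {W1, W3}: total 111.
No size-2 selection does better; minimum is 79.

79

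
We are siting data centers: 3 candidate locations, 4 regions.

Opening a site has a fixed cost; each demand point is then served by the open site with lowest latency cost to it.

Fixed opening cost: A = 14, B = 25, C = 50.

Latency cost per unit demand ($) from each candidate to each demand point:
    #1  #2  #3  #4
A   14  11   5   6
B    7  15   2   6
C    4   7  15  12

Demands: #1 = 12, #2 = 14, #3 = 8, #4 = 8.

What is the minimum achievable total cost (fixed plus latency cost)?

285

Open {B, C}: assign each demand point to its cheapest open site.
  #1→C 12×4=48, #2→C 14×7=98, #3→B 8×2=16, #4→B 8×6=48
  latency cost 210, fixed 75 → total 285.
Compare {A, C}: latency cost 234 + fixed 64 = 298.
Compare {A, B, C}: latency cost 210 + fixed 89 = 299.
Compare {A, B}: latency cost 302 + fixed 39 = 341.
All other subsets cost ≥ 298. Minimum total cost: 285.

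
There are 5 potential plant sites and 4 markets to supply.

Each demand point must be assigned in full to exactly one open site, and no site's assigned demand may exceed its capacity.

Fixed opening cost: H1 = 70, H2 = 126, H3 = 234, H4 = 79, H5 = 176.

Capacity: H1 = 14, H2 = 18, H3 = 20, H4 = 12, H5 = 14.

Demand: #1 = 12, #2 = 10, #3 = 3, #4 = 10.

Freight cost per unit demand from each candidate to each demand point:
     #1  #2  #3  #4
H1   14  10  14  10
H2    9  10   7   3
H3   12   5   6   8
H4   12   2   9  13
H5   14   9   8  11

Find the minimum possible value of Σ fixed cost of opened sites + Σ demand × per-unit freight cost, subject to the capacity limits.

Open {H1, H2, H4}; cheapest assignment that respects the capacities:
  H1 (cap 14, load 12): #1 — cost 12×14 = 168
  H2 (cap 18, load 13): #3, #4 — cost 3×7 + 10×3 = 51
  H4 (cap 12, load 10): #2 — cost 10×2 = 20
  Shipping 239, fixed 275 → total 514.
  Any other capacity-feasible assignment to {H1, H2, H4} ships for at least 239.
Compare {H2, H3}: its best feasible assignment gives total 619.
Compare {H2, H4, H5}: its best feasible assignment gives total 620.
Every other set of open sites that can feasibly serve all demand totals ≥ 619 even under its best assignment. Minimum: 514.

514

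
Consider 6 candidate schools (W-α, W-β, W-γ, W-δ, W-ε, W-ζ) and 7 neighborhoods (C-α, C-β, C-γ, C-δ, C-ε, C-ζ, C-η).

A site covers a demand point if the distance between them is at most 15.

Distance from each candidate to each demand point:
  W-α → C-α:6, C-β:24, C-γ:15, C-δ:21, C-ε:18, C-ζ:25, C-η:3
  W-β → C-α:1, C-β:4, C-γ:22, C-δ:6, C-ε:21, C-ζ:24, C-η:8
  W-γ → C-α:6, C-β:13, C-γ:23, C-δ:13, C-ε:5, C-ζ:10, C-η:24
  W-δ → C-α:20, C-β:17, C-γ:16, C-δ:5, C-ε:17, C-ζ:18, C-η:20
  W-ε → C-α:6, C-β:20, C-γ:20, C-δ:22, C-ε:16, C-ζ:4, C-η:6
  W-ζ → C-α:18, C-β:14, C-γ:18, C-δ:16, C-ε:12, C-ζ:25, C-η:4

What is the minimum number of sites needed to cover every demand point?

Coverage sets (demand points within 15 of each site):
  W-α: {C-α, C-γ, C-η}
  W-β: {C-α, C-β, C-δ, C-η}
  W-γ: {C-α, C-β, C-δ, C-ε, C-ζ}
  W-δ: {C-δ}
  W-ε: {C-α, C-ζ, C-η}
  W-ζ: {C-β, C-ε, C-η}
No single site covers all 7 demand points.
But {W-α, W-γ} covers everything, so the minimum is 2.

2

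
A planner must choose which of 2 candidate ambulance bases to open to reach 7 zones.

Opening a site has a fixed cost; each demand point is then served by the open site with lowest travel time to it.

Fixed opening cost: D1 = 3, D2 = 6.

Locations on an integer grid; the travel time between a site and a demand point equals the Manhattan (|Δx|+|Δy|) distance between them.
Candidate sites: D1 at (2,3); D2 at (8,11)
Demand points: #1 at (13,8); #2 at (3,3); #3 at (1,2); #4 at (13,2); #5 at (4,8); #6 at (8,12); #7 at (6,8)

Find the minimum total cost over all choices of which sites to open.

Open {D1, D2}: assign each demand point to its cheapest open site.
  #1→D2 8, #2→D1 1, #3→D1 2, #4→D1 12, #5→D1 7, #6→D2 1, #7→D2 5
  travel time 36, fixed 9 → total 45.
Compare {D1}: travel time 62 + fixed 3 = 65.
Compare {D2}: travel time 64 + fixed 6 = 70.

45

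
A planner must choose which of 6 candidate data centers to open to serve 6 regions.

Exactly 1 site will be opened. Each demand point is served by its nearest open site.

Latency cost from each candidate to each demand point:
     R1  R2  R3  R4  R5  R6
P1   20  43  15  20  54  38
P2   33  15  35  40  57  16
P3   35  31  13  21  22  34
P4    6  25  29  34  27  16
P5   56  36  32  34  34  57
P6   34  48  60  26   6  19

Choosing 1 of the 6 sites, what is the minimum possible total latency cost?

Open {P4}.
  R1→P4 6, R2→P4 25, R3→P4 29, R4→P4 34, R5→P4 27, R6→P4 16  ⇒ total 137.
Compare {P3}: total 156.
Compare {P1}: total 190.
No size-1 selection does better; minimum is 137.

137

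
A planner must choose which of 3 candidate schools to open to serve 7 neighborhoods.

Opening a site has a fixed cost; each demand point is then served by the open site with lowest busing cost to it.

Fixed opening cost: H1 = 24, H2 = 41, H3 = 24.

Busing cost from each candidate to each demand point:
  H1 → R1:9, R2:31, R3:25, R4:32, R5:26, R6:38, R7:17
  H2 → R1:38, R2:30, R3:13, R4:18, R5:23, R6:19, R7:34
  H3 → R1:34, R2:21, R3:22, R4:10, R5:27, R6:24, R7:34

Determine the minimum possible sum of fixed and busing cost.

Open {H1, H3}: assign each demand point to its cheapest open site.
  R1→H1 9, R2→H3 21, R3→H3 22, R4→H3 10, R5→H1 26, R6→H3 24, R7→H1 17
  busing cost 129, fixed 48 → total 177.
Compare {H1, H2}: busing cost 129 + fixed 65 = 194.
Compare {H3}: busing cost 172 + fixed 24 = 196.
Compare {H1, H2, H3}: busing cost 112 + fixed 89 = 201.
All other subsets cost ≥ 194. Minimum total cost: 177.

177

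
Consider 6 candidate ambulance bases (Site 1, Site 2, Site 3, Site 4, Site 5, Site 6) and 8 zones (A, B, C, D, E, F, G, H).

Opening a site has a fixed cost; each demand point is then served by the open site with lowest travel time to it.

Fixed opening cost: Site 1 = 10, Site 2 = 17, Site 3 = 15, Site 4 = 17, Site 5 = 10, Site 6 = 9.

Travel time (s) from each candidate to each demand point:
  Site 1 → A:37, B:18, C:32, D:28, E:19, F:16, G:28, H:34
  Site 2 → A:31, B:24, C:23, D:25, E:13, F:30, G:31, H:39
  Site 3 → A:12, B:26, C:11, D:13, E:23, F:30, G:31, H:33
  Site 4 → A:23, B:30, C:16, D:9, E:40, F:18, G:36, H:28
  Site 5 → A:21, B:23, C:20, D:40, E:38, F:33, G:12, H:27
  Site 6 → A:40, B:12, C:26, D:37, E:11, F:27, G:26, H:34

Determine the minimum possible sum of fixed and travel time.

158

Open {Site 1, Site 3, Site 5, Site 6}: assign each demand point to its cheapest open site.
  A→Site 3 12, B→Site 6 12, C→Site 3 11, D→Site 3 13, E→Site 6 11, F→Site 1 16, G→Site 5 12, H→Site 5 27
  travel time 114, fixed 44 → total 158.
Compare {Site 3, Site 5, Site 6}: travel time 125 + fixed 34 = 159.
Compare {Site 4, Site 5, Site 6}: travel time 126 + fixed 36 = 162.
Compare {Site 1, Site 3, Site 5}: travel time 128 + fixed 35 = 163.
All other subsets cost ≥ 159. Minimum total cost: 158.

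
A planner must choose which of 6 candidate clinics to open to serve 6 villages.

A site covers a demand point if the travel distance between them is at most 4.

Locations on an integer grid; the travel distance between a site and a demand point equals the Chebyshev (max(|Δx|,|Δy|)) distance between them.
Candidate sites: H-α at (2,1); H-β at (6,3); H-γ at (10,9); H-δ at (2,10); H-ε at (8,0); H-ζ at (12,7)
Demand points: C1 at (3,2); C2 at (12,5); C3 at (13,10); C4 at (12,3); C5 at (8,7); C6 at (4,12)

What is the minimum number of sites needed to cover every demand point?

Coverage sets (demand points within 4 of each site):
  H-α: {C1}
  H-β: {C1, C5}
  H-γ: {C2, C3, C5}
  H-δ: {C6}
  H-ε: {C4}
  H-ζ: {C2, C3, C4, C5}
No 2 sites suffice: every size-2 union leaves at least one demand point uncovered.
But {H-α, H-δ, H-ζ} covers everything, so the minimum is 3.

3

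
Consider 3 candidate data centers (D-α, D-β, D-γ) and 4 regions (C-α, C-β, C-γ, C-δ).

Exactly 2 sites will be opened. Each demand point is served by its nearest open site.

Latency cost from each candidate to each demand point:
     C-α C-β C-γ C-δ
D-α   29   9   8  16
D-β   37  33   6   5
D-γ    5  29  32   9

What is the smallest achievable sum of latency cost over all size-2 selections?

Open {D-α, D-γ}.
  C-α→D-γ 5, C-β→D-α 9, C-γ→D-α 8, C-δ→D-γ 9  ⇒ total 31.
Compare {D-β, D-γ}: total 45.
Compare {D-α, D-β}: total 49.

31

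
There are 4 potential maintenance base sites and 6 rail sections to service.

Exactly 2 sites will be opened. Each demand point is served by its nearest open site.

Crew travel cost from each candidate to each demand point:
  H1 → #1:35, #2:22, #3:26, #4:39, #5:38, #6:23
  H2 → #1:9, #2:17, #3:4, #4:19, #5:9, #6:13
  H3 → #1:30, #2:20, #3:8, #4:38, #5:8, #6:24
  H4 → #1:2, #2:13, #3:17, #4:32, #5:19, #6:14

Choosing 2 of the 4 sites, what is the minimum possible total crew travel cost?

Open {H2, H4}.
  #1→H4 2, #2→H4 13, #3→H2 4, #4→H2 19, #5→H2 9, #6→H2 13  ⇒ total 60.
Compare {H2, H3}: total 70.
Compare {H1, H2}: total 71.
No size-2 selection does better; minimum is 60.

60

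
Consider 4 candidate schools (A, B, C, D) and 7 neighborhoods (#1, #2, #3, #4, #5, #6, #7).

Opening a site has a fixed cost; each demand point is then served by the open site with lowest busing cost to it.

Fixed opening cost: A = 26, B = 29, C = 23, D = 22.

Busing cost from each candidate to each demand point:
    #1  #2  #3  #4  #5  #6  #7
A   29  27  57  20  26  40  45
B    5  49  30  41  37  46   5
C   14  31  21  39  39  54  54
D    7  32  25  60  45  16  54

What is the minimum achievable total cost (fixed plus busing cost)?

201

Open {A, B, D}: assign each demand point to its cheapest open site.
  #1→B 5, #2→A 27, #3→D 25, #4→A 20, #5→A 26, #6→D 16, #7→B 5
  busing cost 124, fixed 77 → total 201.
Compare {A, B}: busing cost 153 + fixed 55 = 208.
Compare {B, D}: busing cost 161 + fixed 51 = 212.
Compare {A, D}: busing cost 166 + fixed 48 = 214.
All other subsets cost ≥ 208. Minimum total cost: 201.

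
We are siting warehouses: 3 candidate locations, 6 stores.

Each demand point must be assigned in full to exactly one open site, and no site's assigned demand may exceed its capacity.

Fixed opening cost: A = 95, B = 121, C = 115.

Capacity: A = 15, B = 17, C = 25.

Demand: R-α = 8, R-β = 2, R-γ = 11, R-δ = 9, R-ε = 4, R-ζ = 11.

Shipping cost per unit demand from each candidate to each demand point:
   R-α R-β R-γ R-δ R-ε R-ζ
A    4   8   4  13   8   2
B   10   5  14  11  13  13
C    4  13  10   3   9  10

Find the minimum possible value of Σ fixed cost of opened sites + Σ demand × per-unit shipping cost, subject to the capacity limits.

608

Open {A, B, C}; cheapest assignment that respects the capacities:
  A (cap 15, load 15): R-ε, R-ζ — cost 4×8 + 11×2 = 54
  B (cap 17, load 13): R-β, R-γ — cost 2×5 + 11×14 = 164
  C (cap 25, load 17): R-α, R-δ — cost 8×4 + 9×3 = 59
  Shipping 277, fixed 331 → total 608.
  Any other capacity-feasible assignment to {A, B, C} ships for at least 277.
Total demand is 45 and no other set of sites has combined capacity ≥ 45, so {A, B, C} is the only feasible choice of open sites. Minimum: 608.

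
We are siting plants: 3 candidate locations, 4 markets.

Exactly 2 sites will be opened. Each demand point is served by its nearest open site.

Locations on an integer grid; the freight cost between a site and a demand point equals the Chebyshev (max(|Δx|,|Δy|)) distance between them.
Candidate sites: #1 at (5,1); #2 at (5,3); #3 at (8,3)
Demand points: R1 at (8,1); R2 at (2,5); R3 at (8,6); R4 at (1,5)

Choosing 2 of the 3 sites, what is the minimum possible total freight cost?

Open {#2, #3}.
  R1→#3 2, R2→#2 3, R3→#2 3, R4→#2 4  ⇒ total 12.
Compare {#1, #2}: total 13.
Compare {#1, #3}: total 13.

12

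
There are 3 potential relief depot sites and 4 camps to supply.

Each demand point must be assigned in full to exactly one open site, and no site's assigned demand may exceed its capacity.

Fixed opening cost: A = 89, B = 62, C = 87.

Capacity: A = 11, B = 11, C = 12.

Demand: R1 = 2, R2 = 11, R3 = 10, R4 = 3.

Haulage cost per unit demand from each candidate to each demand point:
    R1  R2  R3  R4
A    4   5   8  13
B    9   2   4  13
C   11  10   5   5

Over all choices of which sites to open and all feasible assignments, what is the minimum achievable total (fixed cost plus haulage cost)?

357

Open {A, B, C}; cheapest assignment that respects the capacities:
  A (cap 11, load 5): R1, R4 — cost 2×4 + 3×13 = 47
  B (cap 11, load 11): R2 — cost 11×2 = 22
  C (cap 12, load 10): R3 — cost 10×5 = 50
  Shipping 119, fixed 238 → total 357.
  Any other capacity-feasible assignment to {A, B, C} ships for at least 119.
Total demand is 26 and no other set of sites has combined capacity ≥ 26, so {A, B, C} is the only feasible choice of open sites. Minimum: 357.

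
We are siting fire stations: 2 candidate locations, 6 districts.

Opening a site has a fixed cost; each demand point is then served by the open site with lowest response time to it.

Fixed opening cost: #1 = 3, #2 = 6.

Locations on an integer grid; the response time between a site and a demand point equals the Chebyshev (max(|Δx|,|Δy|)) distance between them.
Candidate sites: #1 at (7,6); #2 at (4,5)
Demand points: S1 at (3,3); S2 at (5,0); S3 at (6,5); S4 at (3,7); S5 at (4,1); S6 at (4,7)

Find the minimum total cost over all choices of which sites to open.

23

Open {#2}: assign each demand point to its cheapest open site.
  S1→#2 2, S2→#2 5, S3→#2 2, S4→#2 2, S5→#2 4, S6→#2 2
  response time 17, fixed 6 → total 23.
Compare {#1, #2}: response time 16 + fixed 9 = 25.
Compare {#1}: response time 23 + fixed 3 = 26.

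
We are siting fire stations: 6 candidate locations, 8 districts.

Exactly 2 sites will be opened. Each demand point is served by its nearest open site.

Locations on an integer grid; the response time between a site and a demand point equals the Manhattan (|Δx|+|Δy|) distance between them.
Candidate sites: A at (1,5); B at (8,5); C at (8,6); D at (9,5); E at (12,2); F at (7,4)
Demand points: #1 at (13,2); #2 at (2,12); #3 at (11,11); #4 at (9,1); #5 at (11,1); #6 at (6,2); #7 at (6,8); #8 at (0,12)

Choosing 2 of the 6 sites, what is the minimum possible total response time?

Open {A, E}.
  #1→E 1, #2→A 8, #3→E 10, #4→E 4, #5→E 2, #6→E 6, #7→A 8, #8→A 8  ⇒ total 47.
Compare {C, E}: total 51.
Compare {A, D}: total 53.
No size-2 selection does better; minimum is 47.

47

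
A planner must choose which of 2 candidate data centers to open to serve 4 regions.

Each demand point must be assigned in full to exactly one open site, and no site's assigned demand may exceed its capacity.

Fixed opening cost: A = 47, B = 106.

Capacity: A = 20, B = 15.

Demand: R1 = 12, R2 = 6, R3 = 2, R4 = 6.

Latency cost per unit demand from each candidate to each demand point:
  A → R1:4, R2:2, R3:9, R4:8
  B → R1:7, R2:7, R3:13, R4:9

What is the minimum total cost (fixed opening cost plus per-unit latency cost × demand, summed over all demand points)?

285

Open {A, B}; cheapest assignment that respects the capacities:
  A (cap 20, load 20): R1, R2, R3 — cost 12×4 + 6×2 + 2×9 = 78
  B (cap 15, load 6): R4 — cost 6×9 = 54
  Shipping 132, fixed 153 → total 285.
  Any other capacity-feasible assignment to {A, B} ships for at least 132.
Total demand is 26 and no other set of sites has combined capacity ≥ 26, so {A, B} is the only feasible choice of open sites. Minimum: 285.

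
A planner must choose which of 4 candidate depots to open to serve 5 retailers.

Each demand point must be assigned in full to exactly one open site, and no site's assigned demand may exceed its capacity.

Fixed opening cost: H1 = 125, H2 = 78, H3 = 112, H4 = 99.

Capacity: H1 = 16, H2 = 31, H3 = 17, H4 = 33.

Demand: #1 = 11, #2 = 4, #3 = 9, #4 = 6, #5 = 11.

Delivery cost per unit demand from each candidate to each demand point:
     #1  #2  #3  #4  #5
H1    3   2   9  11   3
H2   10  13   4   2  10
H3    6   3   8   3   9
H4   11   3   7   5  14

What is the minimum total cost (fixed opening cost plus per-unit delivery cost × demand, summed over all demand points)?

Open {H1, H2}; cheapest assignment that respects the capacities:
  H1 (cap 16, load 15): #1, #2 — cost 11×3 + 4×2 = 41
  H2 (cap 31, load 26): #3, #4, #5 — cost 9×4 + 6×2 + 11×10 = 158
  Shipping 199, fixed 203 → total 402.
  Any other capacity-feasible assignment to {H1, H2} ships for at least 199.
Compare {H2, H3}: its best feasible assignment gives total 426.
Compare {H2, H4}: its best feasible assignment gives total 468.
Every other set of open sites that can feasibly serve all demand totals ≥ 426 even under its best assignment. Minimum: 402.

402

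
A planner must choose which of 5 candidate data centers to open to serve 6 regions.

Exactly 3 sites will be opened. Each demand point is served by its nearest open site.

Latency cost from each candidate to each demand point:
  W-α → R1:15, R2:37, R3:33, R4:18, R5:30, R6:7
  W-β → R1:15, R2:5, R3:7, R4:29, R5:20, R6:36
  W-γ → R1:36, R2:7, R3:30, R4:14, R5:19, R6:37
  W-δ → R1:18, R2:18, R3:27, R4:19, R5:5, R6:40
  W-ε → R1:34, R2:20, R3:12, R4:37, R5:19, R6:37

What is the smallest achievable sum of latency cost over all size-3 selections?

Open {W-α, W-β, W-δ}.
  R1→W-α 15, R2→W-β 5, R3→W-β 7, R4→W-α 18, R5→W-δ 5, R6→W-α 7  ⇒ total 57.
Compare {W-α, W-β, W-γ}: total 67.
Compare {W-α, W-β, W-ε}: total 71.
No size-3 selection does better; minimum is 57.

57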